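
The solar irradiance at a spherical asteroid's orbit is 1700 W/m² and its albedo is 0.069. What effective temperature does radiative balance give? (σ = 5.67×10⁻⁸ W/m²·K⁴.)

T ≈ 289 K

Power absorbed = (1−a)S·πR²; power emitted = 4πR²σT⁴. Equating and cancelling πR²:
T = ((1−a)S / 4σ)^(1/4) = (1580 / (4 × 5.67×10⁻⁸))^(1/4) = (6.98×10^9)^(1/4).
T = 289 K.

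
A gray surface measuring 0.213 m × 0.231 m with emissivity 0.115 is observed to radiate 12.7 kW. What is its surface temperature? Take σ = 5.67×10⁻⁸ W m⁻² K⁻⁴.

T ≈ 2510 K

A = 0.213 × 0.231 = 0.0492 m².
From P = εσAT⁴, T = (P / εσA)^(1/4) = (12700 / (0.115 × 5.67×10⁻⁸ × 0.0492))^(1/4).
T = (3.96×10^13)^(1/4) = 2510 K.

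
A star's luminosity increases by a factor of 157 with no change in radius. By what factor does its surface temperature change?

P ∝ T⁴ ⇒ T ∝ P^(1/4), so T scales by (157)^(1/4) = 3.54.

factor ≈ 3.54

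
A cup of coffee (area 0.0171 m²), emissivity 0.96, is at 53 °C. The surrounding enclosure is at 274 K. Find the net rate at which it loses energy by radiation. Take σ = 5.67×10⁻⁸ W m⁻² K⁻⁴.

Convert: 53 °C = 326 K.
Q = εσA(T⁴ − T_s⁴). T⁴ − T_s⁴ = (326)⁴ − (274)⁴ = 1.13×10^10 − 5.64×10^9 = 5.66×10^9 K⁴.
Q = 0.96 × 5.67×10⁻⁸ × 0.0171 × 5.66×10^9 = 5.27 W.

Q ≈ 5.27 W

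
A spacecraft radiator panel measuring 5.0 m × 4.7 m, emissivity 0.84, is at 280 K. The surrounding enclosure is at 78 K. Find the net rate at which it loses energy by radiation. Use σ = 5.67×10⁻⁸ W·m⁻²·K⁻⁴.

Q ≈ 6840 W

A = 5.0 × 4.7 = 23.5 m².
Q = εσA(T⁴ − T_s⁴). T⁴ − T_s⁴ = (280)⁴ − (78)⁴ = 6.15×10^9 − 3.70×10^7 = 6.11×10^9 K⁴.
Q = 0.84 × 5.67×10⁻⁸ × 23.5 × 6.11×10^9 = 6840 W.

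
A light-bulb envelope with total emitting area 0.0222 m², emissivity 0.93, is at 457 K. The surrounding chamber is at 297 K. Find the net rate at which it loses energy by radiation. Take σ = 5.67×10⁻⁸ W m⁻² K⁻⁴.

Q = εσA(T⁴ − T_s⁴). T⁴ − T_s⁴ = (457)⁴ − (297)⁴ = 4.36×10^10 − 7.78×10^9 = 3.58×10^10 K⁴.
Q = 0.93 × 5.67×10⁻⁸ × 0.0222 × 3.58×10^10 = 42.0 W.

Q ≈ 42.0 W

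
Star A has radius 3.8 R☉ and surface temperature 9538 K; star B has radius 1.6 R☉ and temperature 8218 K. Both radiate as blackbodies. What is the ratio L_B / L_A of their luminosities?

L = 4πR²σT⁴ ∝ R²T⁴, so L_B/L_A = (1.6/3.8)² × (8218/9538)⁴ = 0.177 × 0.551 = 0.0977.

L_B/L_A ≈ 0.0977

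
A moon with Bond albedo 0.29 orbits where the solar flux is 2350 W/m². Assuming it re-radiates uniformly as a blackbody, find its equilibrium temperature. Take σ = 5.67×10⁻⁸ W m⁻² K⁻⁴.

T ≈ 293 K

Power absorbed = (1−a)S·πR²; power emitted = 4πR²σT⁴. Equating and cancelling πR²:
T = ((1−a)S / 4σ)^(1/4) = (1670 / (4 × 5.67×10⁻⁸))^(1/4) = (7.36×10^9)^(1/4).
T = 293 K.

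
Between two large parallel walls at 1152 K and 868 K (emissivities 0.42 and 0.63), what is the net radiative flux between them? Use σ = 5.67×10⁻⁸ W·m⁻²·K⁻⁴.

q ≈ 22800 W/m²

For two large parallel gray plates, q = σ(T₁⁴ − T₂⁴) / (1/ε₁ + 1/ε₂ − 1).
1/ε₁ + 1/ε₂ − 1 = 1/0.42 + 1/0.63 − 1 = 2.968.
T₁⁴ − T₂⁴ = 1.76×10^12 − 5.68×10^11 = 1.19×10^12 K⁴.
q = 5.67×10⁻⁸ × 1.19×10^12 / 2.968 = 22800 W/m².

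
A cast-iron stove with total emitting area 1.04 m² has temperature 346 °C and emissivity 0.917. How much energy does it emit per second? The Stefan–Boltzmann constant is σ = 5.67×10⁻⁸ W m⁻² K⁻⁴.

346 °C = 619 K.
Stefan–Boltzmann: P = εσAT⁴ = 0.917 × 5.67×10⁻⁸ × 1.04 × (619)⁴ = 0.917 × 5.67×10⁻⁸ × 1.04 × 1.47×10^11.
P = 7940 W.

P ≈ 7940 W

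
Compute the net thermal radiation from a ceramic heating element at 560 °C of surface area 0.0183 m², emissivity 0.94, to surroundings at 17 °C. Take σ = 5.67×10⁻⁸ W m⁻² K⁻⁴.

Q ≈ 463 W

Convert: 560 °C = 833 K; 17 °C = 290 K.
Q = εσA(T⁴ − T_s⁴). T⁴ − T_s⁴ = (833)⁴ − (290)⁴ = 4.81×10^11 − 7.07×10^9 = 4.74×10^11 K⁴.
Q = 0.94 × 5.67×10⁻⁸ × 0.0183 × 4.74×10^11 = 463 W.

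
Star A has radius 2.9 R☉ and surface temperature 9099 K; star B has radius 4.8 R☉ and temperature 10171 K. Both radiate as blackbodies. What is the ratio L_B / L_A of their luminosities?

L = 4πR²σT⁴ ∝ R²T⁴, so L_B/L_A = (4.8/2.9)² × (10171/9099)⁴ = 2.74 × 1.56 = 4.28.

L_B/L_A ≈ 4.28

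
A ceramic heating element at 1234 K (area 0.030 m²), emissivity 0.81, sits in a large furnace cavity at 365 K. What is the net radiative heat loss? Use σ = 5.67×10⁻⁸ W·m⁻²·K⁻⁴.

Q ≈ 3170 W

Q = εσA(T⁴ − T_s⁴). T⁴ − T_s⁴ = (1234)⁴ − (365)⁴ = 2.32×10^12 − 1.77×10^10 = 2.30×10^12 K⁴.
Q = 0.81 × 5.67×10⁻⁸ × 0.0300 × 2.30×10^12 = 3170 W.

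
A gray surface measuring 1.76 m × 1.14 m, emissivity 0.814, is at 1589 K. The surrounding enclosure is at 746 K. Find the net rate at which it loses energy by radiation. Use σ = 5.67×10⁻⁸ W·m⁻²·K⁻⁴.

A = 1.76 × 1.14 = 2.01 m².
Q = εσA(T⁴ − T_s⁴). T⁴ − T_s⁴ = (1589)⁴ − (746)⁴ = 6.38×10^12 − 3.10×10^11 = 6.07×10^12 K⁴.
Q = 0.814 × 5.67×10⁻⁸ × 2.01 × 6.07×10^12 = 5.62×10^5 W.

Q ≈ 5.62×10^5 W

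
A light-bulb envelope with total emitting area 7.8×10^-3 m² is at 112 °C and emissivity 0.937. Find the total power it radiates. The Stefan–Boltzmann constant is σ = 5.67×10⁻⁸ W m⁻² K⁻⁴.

112 °C = 385 K.
P = εσAT⁴ = 0.937 × 5.67×10⁻⁸ × 7.80×10^-3 × (385)⁴ = 0.937 × 5.67×10⁻⁸ × 7.80×10^-3 × 2.20×10^10.
P = 9.10 W.

P ≈ 9.10 W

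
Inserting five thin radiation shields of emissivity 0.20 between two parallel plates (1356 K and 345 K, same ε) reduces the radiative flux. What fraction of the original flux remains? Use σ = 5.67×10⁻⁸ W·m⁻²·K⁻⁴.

With N identical shields there are N+1 = 6 gaps in series, each with the same radiative resistance, so the flux falls to 1/(N+1) of its unshielded value.

ratio ≈ 0.167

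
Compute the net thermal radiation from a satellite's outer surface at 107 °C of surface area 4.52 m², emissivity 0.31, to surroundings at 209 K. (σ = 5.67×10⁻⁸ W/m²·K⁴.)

Q ≈ 1510 W

Convert: 107 °C = 380 K.
Q = εσA(T⁴ − T_s⁴). T⁴ − T_s⁴ = (380)⁴ − (209)⁴ = 2.09×10^10 − 1.91×10^9 = 1.89×10^10 K⁴.
Q = 0.31 × 5.67×10⁻⁸ × 4.52 × 1.89×10^10 = 1510 W.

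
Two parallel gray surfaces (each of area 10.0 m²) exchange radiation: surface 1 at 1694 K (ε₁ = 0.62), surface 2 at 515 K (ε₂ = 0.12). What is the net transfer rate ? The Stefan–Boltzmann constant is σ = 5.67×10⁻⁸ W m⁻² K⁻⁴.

For two large parallel gray plates, q = σ(T₁⁴ − T₂⁴) / (1/ε₁ + 1/ε₂ − 1).
1/ε₁ + 1/ε₂ − 1 = 1/0.62 + 1/0.12 − 1 = 8.946.
T₁⁴ − T₂⁴ = 8.23×10^12 − 7.03×10^10 = 8.16×10^12 K⁴.
q = 5.67×10⁻⁸ × 8.16×10^12 / 8.946 = 51700 W/m².
Q = q·A = 51700 × 10.0 = 5.17×10^5 W.

Q ≈ 5.17×10^5 W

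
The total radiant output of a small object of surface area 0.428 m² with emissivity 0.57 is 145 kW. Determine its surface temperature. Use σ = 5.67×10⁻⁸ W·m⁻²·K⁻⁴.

T ≈ 1800 K

From P = εσAT⁴, T = (P / εσA)^(1/4) = (1.45×10^5 / (0.57 × 5.67×10⁻⁸ × 0.428))^(1/4).
T = (1.05×10^13)^(1/4) = 1800 K.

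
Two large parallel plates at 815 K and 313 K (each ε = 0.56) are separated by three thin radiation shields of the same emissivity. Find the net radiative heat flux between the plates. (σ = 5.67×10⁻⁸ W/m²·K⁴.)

Each of the 4 gaps contributes resistance (2/ε − 1) = 2/0.56 − 1 = 2.571; total = 10.29.
q = σ(T₁⁴ − T₂⁴) / 10.29 = 5.67×10⁻⁸ × 4.32×10^11 / 10.29 = 2380 W/m².

q ≈ 2380 W/m²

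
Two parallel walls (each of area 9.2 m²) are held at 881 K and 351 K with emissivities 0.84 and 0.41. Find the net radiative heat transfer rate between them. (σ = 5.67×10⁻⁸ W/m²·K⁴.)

For two large parallel gray plates, q = σ(T₁⁴ − T₂⁴) / (1/ε₁ + 1/ε₂ − 1).
1/ε₁ + 1/ε₂ − 1 = 1/0.84 + 1/0.41 − 1 = 2.630.
T₁⁴ − T₂⁴ = 6.02×10^11 − 1.52×10^10 = 5.87×10^11 K⁴.
q = 5.67×10⁻⁸ × 5.87×10^11 / 2.630 = 12700 W/m².
Q = q·A = 12700 × 9.2 = 1.16×10^5 W.

Q ≈ 1.16×10^5 W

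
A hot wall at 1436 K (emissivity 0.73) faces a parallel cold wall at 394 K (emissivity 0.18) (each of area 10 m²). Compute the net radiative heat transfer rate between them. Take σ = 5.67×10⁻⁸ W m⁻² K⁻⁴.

Q ≈ 4.05×10^5 W

For two large parallel gray plates, q = σ(T₁⁴ − T₂⁴) / (1/ε₁ + 1/ε₂ − 1).
1/ε₁ + 1/ε₂ − 1 = 1/0.73 + 1/0.18 − 1 = 5.925.
T₁⁴ − T₂⁴ = 4.25×10^12 − 2.41×10^10 = 4.23×10^12 K⁴.
q = 5.67×10⁻⁸ × 4.23×10^12 / 5.925 = 40500 W/m².
Q = q·A = 40500 × 10 = 4.05×10^5 W.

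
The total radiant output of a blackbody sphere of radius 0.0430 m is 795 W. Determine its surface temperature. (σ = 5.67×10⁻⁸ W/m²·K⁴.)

A = 4πr² = 4π × (0.0430)² = 0.0232 m².
From P = σAT⁴, T = (P / σA)^(1/4) = (795 / (5.67×10⁻⁸ × 0.0232))^(1/4).
T = (6.03×10^11)^(1/4) = 881 K.

T ≈ 881 K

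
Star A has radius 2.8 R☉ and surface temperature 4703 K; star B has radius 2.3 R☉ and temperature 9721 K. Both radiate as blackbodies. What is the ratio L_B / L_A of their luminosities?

L = 4πR²σT⁴ ∝ R²T⁴, so L_B/L_A = (2.3/2.8)² × (9721/4703)⁴ = 0.675 × 18.3 = 12.3.

L_B/L_A ≈ 12.3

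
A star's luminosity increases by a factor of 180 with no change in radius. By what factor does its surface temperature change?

P ∝ T⁴ ⇒ T ∝ P^(1/4), so T scales by (180)^(1/4) = 3.66.

factor ≈ 3.66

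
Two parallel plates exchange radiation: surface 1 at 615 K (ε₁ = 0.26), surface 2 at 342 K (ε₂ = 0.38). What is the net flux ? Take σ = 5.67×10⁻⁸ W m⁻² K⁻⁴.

q ≈ 1340 W/m²

For two large parallel gray plates, q = σ(T₁⁴ − T₂⁴) / (1/ε₁ + 1/ε₂ − 1).
1/ε₁ + 1/ε₂ − 1 = 1/0.26 + 1/0.38 − 1 = 5.478.
T₁⁴ − T₂⁴ = 1.43×10^11 − 1.37×10^10 = 1.29×10^11 K⁴.
q = 5.67×10⁻⁸ × 1.29×10^11 / 5.478 = 1340 W/m².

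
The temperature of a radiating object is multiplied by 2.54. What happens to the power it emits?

P ∝ T⁴, so the power scales as (2.54)⁴ = 41.6.

factor ≈ 41.6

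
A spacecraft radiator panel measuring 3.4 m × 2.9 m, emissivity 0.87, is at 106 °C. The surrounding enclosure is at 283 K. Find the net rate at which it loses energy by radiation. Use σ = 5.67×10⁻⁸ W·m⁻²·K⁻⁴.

Q ≈ 6920 W

A = 3.4 × 2.9 = 9.86 m².
Convert: 106 °C = 379 K.
Q = εσA(T⁴ − T_s⁴). T⁴ − T_s⁴ = (379)⁴ − (283)⁴ = 2.06×10^10 − 6.41×10^9 = 1.42×10^10 K⁴.
Q = 0.87 × 5.67×10⁻⁸ × 9.86 × 1.42×10^10 = 6920 W.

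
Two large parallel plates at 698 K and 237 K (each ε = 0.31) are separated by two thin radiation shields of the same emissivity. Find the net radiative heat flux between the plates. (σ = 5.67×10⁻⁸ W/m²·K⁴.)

q ≈ 812 W/m²

Each of the 3 gaps contributes resistance (2/ε − 1) = 2/0.31 − 1 = 5.452; total = 16.35.
q = σ(T₁⁴ − T₂⁴) / 16.35 = 5.67×10⁻⁸ × 2.34×10^11 / 16.35 = 812 W/m².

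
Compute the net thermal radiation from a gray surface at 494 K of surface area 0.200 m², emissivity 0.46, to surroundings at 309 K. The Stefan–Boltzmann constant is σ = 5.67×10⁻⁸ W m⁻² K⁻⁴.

Q = εσA(T⁴ − T_s⁴). T⁴ − T_s⁴ = (494)⁴ − (309)⁴ = 5.96×10^10 − 9.12×10^9 = 5.04×10^10 K⁴.
Q = 0.46 × 5.67×10⁻⁸ × 0.200 × 5.04×10^10 = 263 W.

Q ≈ 263 W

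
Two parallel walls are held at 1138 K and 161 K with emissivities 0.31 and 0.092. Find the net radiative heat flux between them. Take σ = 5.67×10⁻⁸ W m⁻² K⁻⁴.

q ≈ 7260 W/m²

For two large parallel gray plates, q = σ(T₁⁴ − T₂⁴) / (1/ε₁ + 1/ε₂ − 1).
1/ε₁ + 1/ε₂ − 1 = 1/0.31 + 1/0.092 − 1 = 13.10.
T₁⁴ − T₂⁴ = 1.68×10^12 − 6.72×10^8 = 1.68×10^12 K⁴.
q = 5.67×10⁻⁸ × 1.68×10^12 / 13.10 = 7260 W/m².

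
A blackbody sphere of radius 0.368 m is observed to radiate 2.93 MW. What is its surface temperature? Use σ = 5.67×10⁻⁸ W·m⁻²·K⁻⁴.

A = 4πr² = 4π × (0.368)² = 1.70 m².
From P = σAT⁴, T = (P / σA)^(1/4) = (2.93×10^6 / (5.67×10⁻⁸ × 1.70))^(1/4).
T = (3.04×10^13)^(1/4) = 2350 K.

T ≈ 2350 K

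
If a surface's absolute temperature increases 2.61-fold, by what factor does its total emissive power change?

P ∝ T⁴, so the power scales as (2.61)⁴ = 46.4.

factor ≈ 46.4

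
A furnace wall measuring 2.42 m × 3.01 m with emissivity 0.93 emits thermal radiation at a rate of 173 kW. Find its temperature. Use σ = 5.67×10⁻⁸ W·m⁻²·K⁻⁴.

A = 2.42 × 3.01 = 7.28 m².
From P = εσAT⁴, T = (P / εσA)^(1/4) = (1.73×10^5 / (0.93 × 5.67×10⁻⁸ × 7.28))^(1/4).
T = (4.50×10^11)^(1/4) = 819 K.

T ≈ 819 K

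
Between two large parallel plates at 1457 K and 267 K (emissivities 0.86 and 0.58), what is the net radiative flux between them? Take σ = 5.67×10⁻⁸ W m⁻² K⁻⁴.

For two large parallel gray plates, q = σ(T₁⁴ − T₂⁴) / (1/ε₁ + 1/ε₂ − 1).
1/ε₁ + 1/ε₂ − 1 = 1/0.86 + 1/0.58 − 1 = 1.887.
T₁⁴ − T₂⁴ = 4.51×10^12 − 5.08×10^9 = 4.50×10^12 K⁴.
q = 5.67×10⁻⁸ × 4.50×10^12 / 1.887 = 1.35×10^5 W/m².

q ≈ 1.35×10^5 W/m²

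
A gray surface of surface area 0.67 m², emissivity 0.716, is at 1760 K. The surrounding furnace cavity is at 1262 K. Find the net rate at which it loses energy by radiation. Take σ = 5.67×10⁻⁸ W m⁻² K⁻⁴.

Q ≈ 1.92×10^5 W

Q = εσA(T⁴ − T_s⁴). T⁴ − T_s⁴ = (1760)⁴ − (1262)⁴ = 9.60×10^12 − 2.54×10^12 = 7.06×10^12 K⁴.
Q = 0.716 × 5.67×10⁻⁸ × 0.670 × 7.06×10^12 = 1.92×10^5 W.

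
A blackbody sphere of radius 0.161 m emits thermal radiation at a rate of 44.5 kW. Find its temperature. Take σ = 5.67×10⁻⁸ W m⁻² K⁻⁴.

T ≈ 1250 K

A = 4πr² = 4π × (0.161)² = 0.326 m².
From P = σAT⁴, T = (P / σA)^(1/4) = (44500 / (5.67×10⁻⁸ × 0.326))^(1/4).
T = (2.41×10^12)^(1/4) = 1250 K.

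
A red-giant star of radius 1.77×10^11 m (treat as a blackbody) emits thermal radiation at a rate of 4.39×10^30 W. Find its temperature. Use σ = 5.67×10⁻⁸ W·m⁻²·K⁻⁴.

A = 4πr² = 4π × (1.77×10^11)² = 3.94×10^23 m².
From P = σAT⁴, T = (P / σA)^(1/4) = (4.39×10^30 / (5.67×10⁻⁸ × 3.94×10^23))^(1/4).
T = (1.97×10^14)^(1/4) = 3740 K.

T ≈ 3740 K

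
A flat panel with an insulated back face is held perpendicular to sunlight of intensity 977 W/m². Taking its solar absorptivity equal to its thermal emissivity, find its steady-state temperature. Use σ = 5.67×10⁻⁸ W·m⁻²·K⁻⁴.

Absorbed flux αS = emitted flux εσT⁴ (one radiating face); with α = ε, T = (S/σ)^(1/4).
T = (977 / 5.67×10⁻⁸)^(1/4) = (1.72×10^10)^(1/4).
T = 362 K.

T ≈ 362 K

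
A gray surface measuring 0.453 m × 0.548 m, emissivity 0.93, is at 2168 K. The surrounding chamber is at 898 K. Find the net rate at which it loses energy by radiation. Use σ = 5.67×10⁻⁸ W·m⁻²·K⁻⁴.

Q ≈ 2.81×10^5 W

A = 0.453 × 0.548 = 0.248 m².
Q = εσA(T⁴ − T_s⁴). T⁴ − T_s⁴ = (2168)⁴ − (898)⁴ = 2.21×10^13 − 6.50×10^11 = 2.14×10^13 K⁴.
Q = 0.93 × 5.67×10⁻⁸ × 0.248 × 2.14×10^13 = 2.81×10^5 W.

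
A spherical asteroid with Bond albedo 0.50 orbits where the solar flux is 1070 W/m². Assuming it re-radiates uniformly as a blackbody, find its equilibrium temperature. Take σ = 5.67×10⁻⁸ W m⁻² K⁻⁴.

Power absorbed = (1−a)S·πR²; power emitted = 4πR²σT⁴. Equating and cancelling πR²:
T = ((1−a)S / 4σ)^(1/4) = (535 / (4 × 5.67×10⁻⁸))^(1/4) = (2.36×10^9)^(1/4).
T = 220 K.

T ≈ 220 K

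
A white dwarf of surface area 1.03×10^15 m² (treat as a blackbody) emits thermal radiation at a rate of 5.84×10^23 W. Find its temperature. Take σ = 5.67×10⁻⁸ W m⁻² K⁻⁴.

From P = σAT⁴, T = (P / σA)^(1/4) = (5.84×10^23 / (5.67×10⁻⁸ × 1.03×10^15))^(1/4).
T = (10.00×10^15)^(1/4) = 10000 K.

T ≈ 10000 K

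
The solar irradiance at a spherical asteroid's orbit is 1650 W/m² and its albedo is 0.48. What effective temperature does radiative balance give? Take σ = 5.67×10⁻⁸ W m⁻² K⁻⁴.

T ≈ 248 K

Power absorbed = (1−a)S·πR²; power emitted = 4πR²σT⁴. Equating and cancelling πR²:
T = ((1−a)S / 4σ)^(1/4) = (858 / (4 × 5.67×10⁻⁸))^(1/4) = (3.78×10^9)^(1/4).
T = 248 K.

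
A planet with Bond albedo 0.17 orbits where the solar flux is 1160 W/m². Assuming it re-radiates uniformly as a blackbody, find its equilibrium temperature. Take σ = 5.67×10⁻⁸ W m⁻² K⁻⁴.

Power absorbed = (1−a)S·πR²; power emitted = 4πR²σT⁴. Equating and cancelling πR²:
T = ((1−a)S / 4σ)^(1/4) = (963 / (4 × 5.67×10⁻⁸))^(1/4) = (4.25×10^9)^(1/4).
T = 255 K.

T ≈ 255 K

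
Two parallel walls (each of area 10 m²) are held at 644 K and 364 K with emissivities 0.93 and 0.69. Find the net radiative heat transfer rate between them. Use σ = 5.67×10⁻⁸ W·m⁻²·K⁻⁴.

For two large parallel gray plates, q = σ(T₁⁴ − T₂⁴) / (1/ε₁ + 1/ε₂ − 1).
1/ε₁ + 1/ε₂ − 1 = 1/0.93 + 1/0.69 − 1 = 1.525.
T₁⁴ − T₂⁴ = 1.72×10^11 − 1.76×10^10 = 1.54×10^11 K⁴.
q = 5.67×10⁻⁸ × 1.54×10^11 / 1.525 = 5740 W/m².
Q = q·A = 5740 × 10 = 57400 W.

Q ≈ 57400 W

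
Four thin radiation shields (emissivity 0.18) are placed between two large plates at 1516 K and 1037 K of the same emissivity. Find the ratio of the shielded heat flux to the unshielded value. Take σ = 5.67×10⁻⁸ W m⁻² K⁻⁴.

ratio ≈ 0.200

With N identical shields there are N+1 = 5 gaps in series, each with the same radiative resistance, so the flux falls to 1/(N+1) of its unshielded value.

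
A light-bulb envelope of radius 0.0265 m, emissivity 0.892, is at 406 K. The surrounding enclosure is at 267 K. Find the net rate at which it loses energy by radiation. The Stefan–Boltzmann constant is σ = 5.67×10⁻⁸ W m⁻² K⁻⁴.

Q ≈ 9.86 W

A = 4πr² = 4π × (0.0265)² = 8.82×10^-3 m².
Q = εσA(T⁴ − T_s⁴). T⁴ − T_s⁴ = (406)⁴ − (267)⁴ = 2.72×10^10 − 5.08×10^9 = 2.21×10^10 K⁴.
Q = 0.892 × 5.67×10⁻⁸ × 8.82×10^-3 × 2.21×10^10 = 9.86 W.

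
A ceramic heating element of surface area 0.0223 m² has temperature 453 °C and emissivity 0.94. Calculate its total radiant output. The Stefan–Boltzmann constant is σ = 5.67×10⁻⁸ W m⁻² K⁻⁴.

P ≈ 330 W

453 °C = 726 K.
P = εσAT⁴ = 0.94 × 5.67×10⁻⁸ × 0.0223 × (726)⁴ = 0.94 × 5.67×10⁻⁸ × 0.0223 × 2.78×10^11.
P = 330 W.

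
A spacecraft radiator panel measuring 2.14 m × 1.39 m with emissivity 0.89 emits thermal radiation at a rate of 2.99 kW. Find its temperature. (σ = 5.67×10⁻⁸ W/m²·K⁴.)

A = 2.14 × 1.39 = 2.97 m².
From P = εσAT⁴, T = (P / εσA)^(1/4) = (2990 / (0.89 × 5.67×10⁻⁸ × 2.97))^(1/4).
T = (1.99×10^10)^(1/4) = 376 K.

T ≈ 376 K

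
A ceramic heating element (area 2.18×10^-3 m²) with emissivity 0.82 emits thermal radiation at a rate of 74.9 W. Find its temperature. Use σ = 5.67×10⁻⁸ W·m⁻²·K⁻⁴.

T ≈ 927 K

From P = εσAT⁴, T = (P / εσA)^(1/4) = (74.9 / (0.82 × 5.67×10⁻⁸ × 2.18×10^-3))^(1/4).
T = (7.39×10^11)^(1/4) = 927 K.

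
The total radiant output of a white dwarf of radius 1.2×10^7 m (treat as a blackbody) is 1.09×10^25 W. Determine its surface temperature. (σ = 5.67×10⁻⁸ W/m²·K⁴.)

A = 4πr² = 4π × (1.2×10^7)² = 1.81×10^15 m².
From P = σAT⁴, T = (P / σA)^(1/4) = (1.09×10^25 / (5.67×10⁻⁸ × 1.81×10^15))^(1/4).
T = (1.06×10^17)^(1/4) = 18100 K.

T ≈ 18100 K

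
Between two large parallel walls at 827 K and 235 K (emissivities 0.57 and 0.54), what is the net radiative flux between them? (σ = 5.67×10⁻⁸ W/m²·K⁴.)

q ≈ 10100 W/m²

For two large parallel gray plates, q = σ(T₁⁴ − T₂⁴) / (1/ε₁ + 1/ε₂ − 1).
1/ε₁ + 1/ε₂ − 1 = 1/0.57 + 1/0.54 − 1 = 2.606.
T₁⁴ − T₂⁴ = 4.68×10^11 − 3.05×10^9 = 4.65×10^11 K⁴.
q = 5.67×10⁻⁸ × 4.65×10^11 / 2.606 = 10100 W/m².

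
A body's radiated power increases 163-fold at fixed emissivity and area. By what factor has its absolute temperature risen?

factor ≈ 3.57

P ∝ T⁴ ⇒ T ∝ P^(1/4), so T scales by (163)^(1/4) = 3.57.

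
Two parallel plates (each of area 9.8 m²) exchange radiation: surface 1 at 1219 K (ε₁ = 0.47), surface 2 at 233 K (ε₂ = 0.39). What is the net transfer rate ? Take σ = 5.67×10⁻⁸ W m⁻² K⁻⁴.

Q ≈ 3.32×10^5 W

For two large parallel gray plates, q = σ(T₁⁴ − T₂⁴) / (1/ε₁ + 1/ε₂ − 1).
1/ε₁ + 1/ε₂ − 1 = 1/0.47 + 1/0.39 − 1 = 3.692.
T₁⁴ − T₂⁴ = 2.21×10^12 − 2.95×10^9 = 2.21×10^12 K⁴.
q = 5.67×10⁻⁸ × 2.21×10^12 / 3.692 = 33900 W/m².
Q = q·A = 33900 × 9.8 = 3.32×10^5 W.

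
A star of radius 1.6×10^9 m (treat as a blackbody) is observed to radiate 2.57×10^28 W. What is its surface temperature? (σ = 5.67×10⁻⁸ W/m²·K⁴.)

T ≈ 10900 K

A = 4πr² = 4π × (1.6×10^9)² = 3.22×10^19 m².
From P = σAT⁴, T = (P / σA)^(1/4) = (2.57×10^28 / (5.67×10⁻⁸ × 3.22×10^19))^(1/4).
T = (1.41×10^16)^(1/4) = 10900 K.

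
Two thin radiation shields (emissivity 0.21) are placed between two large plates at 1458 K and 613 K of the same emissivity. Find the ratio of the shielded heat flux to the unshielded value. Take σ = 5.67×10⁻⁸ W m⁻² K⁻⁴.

With N identical shields there are N+1 = 3 gaps in series, each with the same radiative resistance, so the flux falls to 1/(N+1) of its unshielded value.

ratio ≈ 0.333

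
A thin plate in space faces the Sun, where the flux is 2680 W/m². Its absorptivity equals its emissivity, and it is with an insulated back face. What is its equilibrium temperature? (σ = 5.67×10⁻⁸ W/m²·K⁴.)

T ≈ 466 K

Absorbed flux αS = emitted flux εσT⁴ (one radiating face); with α = ε, T = (S/σ)^(1/4).
T = (2680 / 5.67×10⁻⁸)^(1/4) = (4.73×10^10)^(1/4).
T = 466 K.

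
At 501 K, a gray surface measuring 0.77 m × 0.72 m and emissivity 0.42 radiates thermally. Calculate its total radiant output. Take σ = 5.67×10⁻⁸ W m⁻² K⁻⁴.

A = 0.77 × 0.72 = 0.554 m².
P = εσAT⁴ = 0.42 × 5.67×10⁻⁸ × 0.554 × (501)⁴ = 0.42 × 5.67×10⁻⁸ × 0.554 × 6.30×10^10.
P = 832 W.

P ≈ 832 W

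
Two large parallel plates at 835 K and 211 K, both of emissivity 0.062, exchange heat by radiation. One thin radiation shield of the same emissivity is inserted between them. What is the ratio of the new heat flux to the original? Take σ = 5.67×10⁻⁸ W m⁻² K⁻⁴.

With N identical shields there are N+1 = 2 gaps in series, each with the same radiative resistance, so the flux falls to 1/(N+1) of its unshielded value.

ratio ≈ 0.500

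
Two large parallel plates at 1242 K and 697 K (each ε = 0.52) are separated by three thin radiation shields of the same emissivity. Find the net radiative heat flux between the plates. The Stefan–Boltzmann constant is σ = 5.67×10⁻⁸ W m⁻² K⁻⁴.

Each of the 4 gaps contributes resistance (2/ε − 1) = 2/0.52 − 1 = 2.846; total = 11.38.
q = σ(T₁⁴ − T₂⁴) / 11.38 = 5.67×10⁻⁸ × 2.14×10^12 / 11.38 = 10700 W/m².

q ≈ 10700 W/m²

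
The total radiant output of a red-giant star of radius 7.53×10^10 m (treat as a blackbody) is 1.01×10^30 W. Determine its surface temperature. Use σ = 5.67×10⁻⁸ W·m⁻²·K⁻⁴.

T ≈ 3980 K

A = 4πr² = 4π × (7.53×10^10)² = 7.13×10^22 m².
From P = σAT⁴, T = (P / σA)^(1/4) = (1.01×10^30 / (5.67×10⁻⁸ × 7.13×10^22))^(1/4).
T = (2.50×10^14)^(1/4) = 3980 K.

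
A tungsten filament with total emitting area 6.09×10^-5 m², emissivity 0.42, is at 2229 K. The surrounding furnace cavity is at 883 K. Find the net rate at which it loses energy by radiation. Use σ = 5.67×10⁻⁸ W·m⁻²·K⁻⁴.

Q ≈ 34.9 W

Q = εσA(T⁴ − T_s⁴). T⁴ − T_s⁴ = (2229)⁴ − (883)⁴ = 2.47×10^13 − 6.08×10^11 = 2.41×10^13 K⁴.
Q = 0.42 × 5.67×10⁻⁸ × 6.09×10^-5 × 2.41×10^13 = 34.9 W.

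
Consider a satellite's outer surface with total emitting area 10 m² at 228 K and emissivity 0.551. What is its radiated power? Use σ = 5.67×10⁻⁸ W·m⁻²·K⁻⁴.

Stefan–Boltzmann: P = εσAT⁴ = 0.551 × 5.67×10⁻⁸ × 10.0 × (228)⁴ = 0.551 × 5.67×10⁻⁸ × 10.0 × 2.70×10^9.
P = 844 W.

P ≈ 844 W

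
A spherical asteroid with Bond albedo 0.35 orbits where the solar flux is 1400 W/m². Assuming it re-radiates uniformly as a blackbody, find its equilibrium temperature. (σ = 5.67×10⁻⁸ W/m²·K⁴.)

T ≈ 252 K

Power absorbed = (1−a)S·πR²; power emitted = 4πR²σT⁴. Equating and cancelling πR²:
T = ((1−a)S / 4σ)^(1/4) = (910 / (4 × 5.67×10⁻⁸))^(1/4) = (4.01×10^9)^(1/4).
T = 252 K.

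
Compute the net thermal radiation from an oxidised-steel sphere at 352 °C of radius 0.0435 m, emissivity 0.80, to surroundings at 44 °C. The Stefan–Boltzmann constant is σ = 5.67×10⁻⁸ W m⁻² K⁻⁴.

A = 4πr² = 4π × (0.0435)² = 0.0238 m².
Convert: 352 °C = 625 K; 44 °C = 317 K.
Q = εσA(T⁴ − T_s⁴). T⁴ − T_s⁴ = (625)⁴ − (317)⁴ = 1.53×10^11 − 1.01×10^10 = 1.42×10^11 K⁴.
Q = 0.80 × 5.67×10⁻⁸ × 0.0238 × 1.42×10^11 = 154 W.

Q ≈ 154 W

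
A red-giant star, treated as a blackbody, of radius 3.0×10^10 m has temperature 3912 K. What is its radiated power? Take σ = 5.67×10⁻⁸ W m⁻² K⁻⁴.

P ≈ 1.50×10^29 W

A = 4πr² = 4π × (3.0×10^10)² = 1.13×10^22 m².
P = σAT⁴ = 5.67×10⁻⁸ × 1.13×10^22 × (3912)⁴ = 5.67×10⁻⁸ × 1.13×10^22 × 2.34×10^14.
P = 1.50×10^29 W.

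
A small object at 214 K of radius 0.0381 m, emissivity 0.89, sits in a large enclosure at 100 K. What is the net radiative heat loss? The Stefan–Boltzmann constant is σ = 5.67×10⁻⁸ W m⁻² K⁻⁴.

A = 4πr² = 4π × (0.0381)² = 0.0182 m².
Q = εσA(T⁴ − T_s⁴). T⁴ − T_s⁴ = (214)⁴ − (100)⁴ = 2.10×10^9 − 1.00×10^8 = 2.00×10^9 K⁴.
Q = 0.89 × 5.67×10⁻⁸ × 0.0182 × 2.00×10^9 = 1.84 W.

Q ≈ 1.84 W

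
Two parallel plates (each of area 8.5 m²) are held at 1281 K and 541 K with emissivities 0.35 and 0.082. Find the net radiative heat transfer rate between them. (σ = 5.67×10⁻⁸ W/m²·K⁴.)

For two large parallel gray plates, q = σ(T₁⁴ − T₂⁴) / (1/ε₁ + 1/ε₂ − 1).
1/ε₁ + 1/ε₂ − 1 = 1/0.35 + 1/0.082 − 1 = 14.05.
T₁⁴ − T₂⁴ = 2.69×10^12 − 8.57×10^10 = 2.61×10^12 K⁴.
q = 5.67×10⁻⁸ × 2.61×10^12 / 14.05 = 10500 W/m².
Q = q·A = 10500 × 8.5 = 89400 W.

Q ≈ 89400 W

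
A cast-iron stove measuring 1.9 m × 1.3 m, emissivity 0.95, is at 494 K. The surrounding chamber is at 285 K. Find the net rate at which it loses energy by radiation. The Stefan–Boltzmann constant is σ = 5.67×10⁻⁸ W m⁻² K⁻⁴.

Q ≈ 7050 W

A = 1.9 × 1.3 = 2.47 m².
Q = εσA(T⁴ − T_s⁴). T⁴ − T_s⁴ = (494)⁴ − (285)⁴ = 5.96×10^10 − 6.60×10^9 = 5.30×10^10 K⁴.
Q = 0.95 × 5.67×10⁻⁸ × 2.47 × 5.30×10^10 = 7050 W.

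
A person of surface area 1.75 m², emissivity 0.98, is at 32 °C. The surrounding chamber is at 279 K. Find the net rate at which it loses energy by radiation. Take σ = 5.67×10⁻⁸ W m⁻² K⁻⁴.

Convert: 32 °C = 305 K.
Q = εσA(T⁴ − T_s⁴). T⁴ − T_s⁴ = (305)⁴ − (279)⁴ = 8.65×10^9 − 6.06×10^9 = 2.59×10^9 K⁴.
Q = 0.98 × 5.67×10⁻⁸ × 1.75 × 2.59×10^9 = 252 W.

Q ≈ 252 W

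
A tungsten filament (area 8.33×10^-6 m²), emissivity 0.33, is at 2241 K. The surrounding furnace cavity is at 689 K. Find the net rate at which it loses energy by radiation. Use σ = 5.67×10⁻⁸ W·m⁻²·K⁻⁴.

Q = εσA(T⁴ − T_s⁴). T⁴ − T_s⁴ = (2241)⁴ − (689)⁴ = 2.52×10^13 − 2.25×10^11 = 2.50×10^13 K⁴.
Q = 0.33 × 5.67×10⁻⁸ × 8.33×10^-6 × 2.50×10^13 = 3.90 W.

Q ≈ 3.90 W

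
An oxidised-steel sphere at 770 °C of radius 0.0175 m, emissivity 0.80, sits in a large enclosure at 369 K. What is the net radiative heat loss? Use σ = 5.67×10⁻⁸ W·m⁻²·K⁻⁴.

A = 4πr² = 4π × (0.0175)² = 3.85×10^-3 m².
Convert: 770 °C = 1043 K.
Q = εσA(T⁴ − T_s⁴). T⁴ − T_s⁴ = (1043)⁴ − (369)⁴ = 1.18×10^12 − 1.85×10^10 = 1.16×10^12 K⁴.
Q = 0.80 × 5.67×10⁻⁸ × 3.85×10^-3 × 1.16×10^12 = 203 W.

Q ≈ 203 W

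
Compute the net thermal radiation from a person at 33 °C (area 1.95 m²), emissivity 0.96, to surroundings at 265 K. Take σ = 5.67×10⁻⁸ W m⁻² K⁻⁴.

Convert: 33 °C = 306 K.
Q = εσA(T⁴ − T_s⁴). T⁴ − T_s⁴ = (306)⁴ − (265)⁴ = 8.77×10^9 − 4.93×10^9 = 3.84×10^9 K⁴.
Q = 0.96 × 5.67×10⁻⁸ × 1.95 × 3.84×10^9 = 407 W.

Q ≈ 407 W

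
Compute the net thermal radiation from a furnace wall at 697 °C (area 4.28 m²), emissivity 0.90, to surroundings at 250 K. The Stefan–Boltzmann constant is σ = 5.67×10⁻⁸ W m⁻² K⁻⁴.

Convert: 697 °C = 970 K.
Q = εσA(T⁴ − T_s⁴). T⁴ − T_s⁴ = (970)⁴ − (250)⁴ = 8.85×10^11 − 3.91×10^9 = 8.81×10^11 K⁴.
Q = 0.90 × 5.67×10⁻⁸ × 4.28 × 8.81×10^11 = 1.93×10^5 W.

Q ≈ 1.93×10^5 W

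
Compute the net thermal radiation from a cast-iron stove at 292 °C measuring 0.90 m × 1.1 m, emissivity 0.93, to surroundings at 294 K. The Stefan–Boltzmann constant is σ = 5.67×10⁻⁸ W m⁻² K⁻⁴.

Q ≈ 4930 W

A = 0.90 × 1.1 = 0.990 m².
Convert: 292 °C = 565 K.
Q = εσA(T⁴ − T_s⁴). T⁴ − T_s⁴ = (565)⁴ − (294)⁴ = 1.02×10^11 − 7.47×10^9 = 9.44×10^10 K⁴.
Q = 0.93 × 5.67×10⁻⁸ × 0.990 × 9.44×10^10 = 4930 W.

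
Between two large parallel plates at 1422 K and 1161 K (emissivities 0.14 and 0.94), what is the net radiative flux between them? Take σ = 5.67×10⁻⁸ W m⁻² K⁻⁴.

For two large parallel gray plates, q = σ(T₁⁴ − T₂⁴) / (1/ε₁ + 1/ε₂ − 1).
1/ε₁ + 1/ε₂ − 1 = 1/0.14 + 1/0.94 − 1 = 7.207.
T₁⁴ − T₂⁴ = 4.09×10^12 − 1.82×10^12 = 2.27×10^12 K⁴.
q = 5.67×10⁻⁸ × 2.27×10^12 / 7.207 = 17900 W/m².

q ≈ 17900 W/m²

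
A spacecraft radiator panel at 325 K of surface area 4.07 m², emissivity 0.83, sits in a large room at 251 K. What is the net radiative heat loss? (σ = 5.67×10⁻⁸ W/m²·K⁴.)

Q = εσA(T⁴ − T_s⁴). T⁴ − T_s⁴ = (325)⁴ − (251)⁴ = 1.12×10^10 − 3.97×10^9 = 7.19×10^9 K⁴.
Q = 0.83 × 5.67×10⁻⁸ × 4.07 × 7.19×10^9 = 1380 W.

Q ≈ 1380 W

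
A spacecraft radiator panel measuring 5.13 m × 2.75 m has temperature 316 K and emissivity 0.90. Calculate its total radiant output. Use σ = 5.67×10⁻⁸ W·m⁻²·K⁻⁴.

P ≈ 7180 W

A = 5.13 × 2.75 = 14.1 m².
Stefan–Boltzmann: P = εσAT⁴ = 0.90 × 5.67×10⁻⁸ × 14.1 × (316)⁴ = 0.90 × 5.67×10⁻⁸ × 14.1 × 9.97×10^9.
P = 7180 W.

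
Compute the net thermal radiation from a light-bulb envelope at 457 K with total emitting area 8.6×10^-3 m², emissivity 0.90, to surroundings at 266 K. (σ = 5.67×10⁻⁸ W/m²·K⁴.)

Q ≈ 16.9 W

Q = εσA(T⁴ − T_s⁴). T⁴ − T_s⁴ = (457)⁴ − (266)⁴ = 4.36×10^10 − 5.01×10^9 = 3.86×10^10 K⁴.
Q = 0.90 × 5.67×10⁻⁸ × 8.60×10^-3 × 3.86×10^10 = 16.9 W.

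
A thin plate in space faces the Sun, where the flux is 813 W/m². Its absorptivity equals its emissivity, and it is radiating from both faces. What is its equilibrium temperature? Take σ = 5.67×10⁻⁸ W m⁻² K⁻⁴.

Absorbed flux αS = emitted flux 2εσT⁴ per unit area; with α = ε this gives T = (S/2σ)^(1/4).
T = (813 / (2 × 5.67×10⁻⁸))^(1/4) = (7.17×10^9)^(1/4).
T = 291 K.

T ≈ 291 K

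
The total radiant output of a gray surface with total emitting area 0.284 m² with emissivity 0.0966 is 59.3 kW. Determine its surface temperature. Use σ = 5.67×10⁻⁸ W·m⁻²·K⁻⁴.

T ≈ 2480 K

From P = εσAT⁴, T = (P / εσA)^(1/4) = (59300 / (0.0966 × 5.67×10⁻⁸ × 0.284))^(1/4).
T = (3.81×10^13)^(1/4) = 2480 K.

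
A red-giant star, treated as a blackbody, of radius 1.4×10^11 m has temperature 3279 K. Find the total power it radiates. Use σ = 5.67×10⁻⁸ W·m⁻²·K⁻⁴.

P ≈ 1.61×10^30 W

A = 4πr² = 4π × (1.4×10^11)² = 2.46×10^23 m².
P = σAT⁴ = 5.67×10⁻⁸ × 2.46×10^23 × (3279)⁴ = 5.67×10⁻⁸ × 2.46×10^23 × 1.16×10^14.
P = 1.61×10^30 W.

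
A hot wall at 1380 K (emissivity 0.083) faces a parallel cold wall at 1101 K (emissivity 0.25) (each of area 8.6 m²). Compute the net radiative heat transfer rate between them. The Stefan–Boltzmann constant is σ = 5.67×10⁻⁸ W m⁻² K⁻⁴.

For two large parallel gray plates, q = σ(T₁⁴ − T₂⁴) / (1/ε₁ + 1/ε₂ − 1).
1/ε₁ + 1/ε₂ − 1 = 1/0.083 + 1/0.25 − 1 = 15.05.
T₁⁴ − T₂⁴ = 3.63×10^12 − 1.47×10^12 = 2.16×10^12 K⁴.
q = 5.67×10⁻⁸ × 2.16×10^12 / 15.05 = 8130 W/m².
Q = q·A = 8130 × 8.6 = 69900 W.

Q ≈ 69900 W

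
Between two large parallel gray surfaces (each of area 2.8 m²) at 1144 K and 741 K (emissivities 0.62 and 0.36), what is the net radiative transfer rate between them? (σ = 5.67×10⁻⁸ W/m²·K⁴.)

Q ≈ 66100 W

For two large parallel gray plates, q = σ(T₁⁴ − T₂⁴) / (1/ε₁ + 1/ε₂ − 1).
1/ε₁ + 1/ε₂ − 1 = 1/0.62 + 1/0.36 − 1 = 3.391.
T₁⁴ − T₂⁴ = 1.71×10^12 − 3.01×10^11 = 1.41×10^12 K⁴.
q = 5.67×10⁻⁸ × 1.41×10^12 / 3.391 = 23600 W/m².
Q = q·A = 23600 × 2.8 = 66100 W.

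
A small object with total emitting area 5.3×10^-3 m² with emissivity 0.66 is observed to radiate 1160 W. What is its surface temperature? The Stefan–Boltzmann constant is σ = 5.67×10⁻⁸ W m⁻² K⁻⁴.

From P = εσAT⁴, T = (P / εσA)^(1/4) = (1160 / (0.66 × 5.67×10⁻⁸ × 5.30×10^-3))^(1/4).
T = (5.85×10^12)^(1/4) = 1560 K.

T ≈ 1560 K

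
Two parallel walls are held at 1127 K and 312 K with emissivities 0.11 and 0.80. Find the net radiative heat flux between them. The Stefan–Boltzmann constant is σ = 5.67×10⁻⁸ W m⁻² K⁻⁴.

q ≈ 9730 W/m²

For two large parallel gray plates, q = σ(T₁⁴ − T₂⁴) / (1/ε₁ + 1/ε₂ − 1).
1/ε₁ + 1/ε₂ − 1 = 1/0.11 + 1/0.80 − 1 = 9.341.
T₁⁴ − T₂⁴ = 1.61×10^12 − 9.48×10^9 = 1.60×10^12 K⁴.
q = 5.67×10⁻⁸ × 1.60×10^12 / 9.341 = 9730 W/m².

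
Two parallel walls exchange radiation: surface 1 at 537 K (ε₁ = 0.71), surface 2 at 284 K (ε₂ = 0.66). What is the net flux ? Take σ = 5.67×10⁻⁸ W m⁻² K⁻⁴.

For two large parallel gray plates, q = σ(T₁⁴ − T₂⁴) / (1/ε₁ + 1/ε₂ − 1).
1/ε₁ + 1/ε₂ − 1 = 1/0.71 + 1/0.66 − 1 = 1.924.
T₁⁴ − T₂⁴ = 8.32×10^10 − 6.51×10^9 = 7.67×10^10 K⁴.
q = 5.67×10⁻⁸ × 7.67×10^10 / 1.924 = 2260 W/m².

q ≈ 2260 W/m²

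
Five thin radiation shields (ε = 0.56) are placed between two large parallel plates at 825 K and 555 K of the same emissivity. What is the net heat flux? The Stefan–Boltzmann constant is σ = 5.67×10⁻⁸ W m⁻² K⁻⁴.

Each of the 6 gaps contributes resistance (2/ε − 1) = 2/0.56 − 1 = 2.571; total = 15.43.
q = σ(T₁⁴ − T₂⁴) / 15.43 = 5.67×10⁻⁸ × 3.68×10^11 / 15.43 = 1350 W/m².

q ≈ 1350 W/m²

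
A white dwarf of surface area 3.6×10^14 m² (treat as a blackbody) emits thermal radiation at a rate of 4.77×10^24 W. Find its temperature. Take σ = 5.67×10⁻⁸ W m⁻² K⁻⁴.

From P = σAT⁴, T = (P / σA)^(1/4) = (4.77×10^24 / (5.67×10⁻⁸ × 3.60×10^14))^(1/4).
T = (2.34×10^17)^(1/4) = 22000 K.

T ≈ 22000 K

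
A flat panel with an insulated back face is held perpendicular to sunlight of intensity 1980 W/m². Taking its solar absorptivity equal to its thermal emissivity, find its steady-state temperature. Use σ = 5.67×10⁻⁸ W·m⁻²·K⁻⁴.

Absorbed flux αS = emitted flux εσT⁴ (one radiating face); with α = ε, T = (S/σ)^(1/4).
T = (1980 / 5.67×10⁻⁸)^(1/4) = (3.49×10^10)^(1/4).
T = 432 K.

T ≈ 432 K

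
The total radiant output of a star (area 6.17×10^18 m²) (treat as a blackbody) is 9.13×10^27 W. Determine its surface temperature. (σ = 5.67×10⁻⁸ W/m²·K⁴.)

T ≈ 12700 K

From P = σAT⁴, T = (P / σA)^(1/4) = (9.13×10^27 / (5.67×10⁻⁸ × 6.17×10^18))^(1/4).
T = (2.61×10^16)^(1/4) = 12700 K.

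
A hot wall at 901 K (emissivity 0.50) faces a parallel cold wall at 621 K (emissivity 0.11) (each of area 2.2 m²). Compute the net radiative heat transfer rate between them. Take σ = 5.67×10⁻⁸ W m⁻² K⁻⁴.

For two large parallel gray plates, q = σ(T₁⁴ − T₂⁴) / (1/ε₁ + 1/ε₂ − 1).
1/ε₁ + 1/ε₂ − 1 = 1/0.50 + 1/0.11 − 1 = 10.09.
T₁⁴ − T₂⁴ = 6.59×10^11 − 1.49×10^11 = 5.10×10^11 K⁴.
q = 5.67×10⁻⁸ × 5.10×10^11 / 10.09 = 2870 W/m².
Q = q·A = 2870 × 2.2 = 6310 W.

Q ≈ 6310 W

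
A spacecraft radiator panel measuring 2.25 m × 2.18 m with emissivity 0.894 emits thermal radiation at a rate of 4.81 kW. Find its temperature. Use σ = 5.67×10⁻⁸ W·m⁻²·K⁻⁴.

A = 2.25 × 2.18 = 4.91 m².
From P = εσAT⁴, T = (P / εσA)^(1/4) = (4810 / (0.894 × 5.67×10⁻⁸ × 4.91))^(1/4).
T = (1.93×10^10)^(1/4) = 373 K.

T ≈ 373 K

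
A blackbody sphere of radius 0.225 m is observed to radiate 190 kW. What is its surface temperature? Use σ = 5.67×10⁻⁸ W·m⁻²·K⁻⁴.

A = 4πr² = 4π × (0.225)² = 0.636 m².
From P = σAT⁴, T = (P / σA)^(1/4) = (1.90×10^5 / (5.67×10⁻⁸ × 0.636))^(1/4).
T = (5.27×10^12)^(1/4) = 1510 K.

T ≈ 1510 K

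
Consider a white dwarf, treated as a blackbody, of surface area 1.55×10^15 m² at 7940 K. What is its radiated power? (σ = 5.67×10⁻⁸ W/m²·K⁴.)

P = σAT⁴ = 5.67×10⁻⁸ × 1.55×10^15 × (7940)⁴ = 5.67×10⁻⁸ × 1.55×10^15 × 3.97×10^15.
P = 3.49×10^23 W.

P ≈ 3.49×10^23 W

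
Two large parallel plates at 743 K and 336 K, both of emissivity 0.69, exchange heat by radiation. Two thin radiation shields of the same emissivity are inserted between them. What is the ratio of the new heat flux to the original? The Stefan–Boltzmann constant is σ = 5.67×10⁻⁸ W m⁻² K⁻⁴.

ratio ≈ 0.333

With N identical shields there are N+1 = 3 gaps in series, each with the same radiative resistance, so the flux falls to 1/(N+1) of its unshielded value.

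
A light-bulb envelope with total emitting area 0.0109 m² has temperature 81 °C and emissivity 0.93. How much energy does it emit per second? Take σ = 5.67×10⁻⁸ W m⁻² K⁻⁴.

P ≈ 9.03 W

81 °C = 354 K.
P = εσAT⁴ = 0.93 × 5.67×10⁻⁸ × 0.0109 × (354)⁴ = 0.93 × 5.67×10⁻⁸ × 0.0109 × 1.57×10^10.
P = 9.03 W.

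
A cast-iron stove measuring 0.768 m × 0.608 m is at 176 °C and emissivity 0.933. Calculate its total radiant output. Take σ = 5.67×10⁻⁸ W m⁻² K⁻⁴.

P ≈ 1000 W

A = 0.768 × 0.608 = 0.467 m².
176 °C = 449 K.
Stefan–Boltzmann: P = εσAT⁴ = 0.933 × 5.67×10⁻⁸ × 0.467 × (449)⁴ = 0.933 × 5.67×10⁻⁸ × 0.467 × 4.06×10^10.
P = 1000 W.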